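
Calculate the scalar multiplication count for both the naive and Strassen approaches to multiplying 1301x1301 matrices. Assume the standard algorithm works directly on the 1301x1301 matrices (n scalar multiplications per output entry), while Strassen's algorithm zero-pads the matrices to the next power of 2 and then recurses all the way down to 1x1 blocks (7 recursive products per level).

Matrix multiplication for 1301x1301 matrices:

Strassen's algorithm requires power-of-2 dimensions. Pad 1301x1301 to 2048x2048 (next power of 2).

Standard algorithm: 1301^3 = 2202073901 multiplications
Strassen's algorithm: 7^(log2(2048)) = 7^11 = 1977326743 multiplications
Savings: 2202073901 - 1977326743 = 224747158 multiplications

Standard: 2202073901 multiplications (1301^3). Strassen: 1977326743 multiplications (7^11, after padding to 2048x2048). Strassen reduces 8 recursive multiplications to 7 at each level.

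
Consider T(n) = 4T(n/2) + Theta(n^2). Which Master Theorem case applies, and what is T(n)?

Master Theorem for T(n) = 4T(n/2) + O(n^2):

a = 4, b = 2, c = 2
log_b(a) = log_2(4) = 2.0000

Case 2: c = 2 = log_2(4) = 2.0000
T(n) = O(n^2 log n) = O(n^2 log n)

For T(n) = 4T(n/2) + O(n^2): log_2(4) = 2.0000. This is Case 2 of the Master Theorem (c = log_b(a), equal work at all levels), giving O(n^2 log n).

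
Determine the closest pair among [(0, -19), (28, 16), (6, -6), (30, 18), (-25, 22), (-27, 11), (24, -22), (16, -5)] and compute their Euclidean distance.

Computing all pairwise distances among 8 points:

d((0, -19), (28, 16)) = 44.8219
d((0, -19), (6, -6)) = 14.3178
d((0, -19), (30, 18)) = 47.634
d((0, -19), (-25, 22)) = 48.0208
d((0, -19), (-27, 11)) = 40.3609
d((0, -19), (24, -22)) = 24.1868
d((0, -19), (16, -5)) = 21.2603
d((28, 16), (6, -6)) = 31.1127
d((28, 16), (30, 18)) = 2.8284 <-- minimum
d((28, 16), (-25, 22)) = 53.3385
d((28, 16), (-27, 11)) = 55.2268
d((28, 16), (24, -22)) = 38.2099
d((28, 16), (16, -5)) = 24.1868
d((6, -6), (30, 18)) = 33.9411
d((6, -6), (-25, 22)) = 41.7732
d((6, -6), (-27, 11)) = 37.1214
d((6, -6), (24, -22)) = 24.0832
d((6, -6), (16, -5)) = 10.0499
d((30, 18), (-25, 22)) = 55.1453
d((30, 18), (-27, 11)) = 57.4282
d((30, 18), (24, -22)) = 40.4475
d((30, 18), (16, -5)) = 26.9258
d((-25, 22), (-27, 11)) = 11.1803
d((-25, 22), (24, -22)) = 65.8559
d((-25, 22), (16, -5)) = 49.0918
d((-27, 11), (24, -22)) = 60.7454
d((-27, 11), (16, -5)) = 45.8803
d((24, -22), (16, -5)) = 18.7883

Closest pair: (28, 16) and (30, 18) with distance 2.8284

The closest pair is (28, 16) and (30, 18) with Euclidean distance 2.8284. For 8 points, brute-force pairwise comparison is shown above. For large n, the divide-and-conquer algorithm (sort by x, recurse on halves, check the dividing strip) achieves O(n log n).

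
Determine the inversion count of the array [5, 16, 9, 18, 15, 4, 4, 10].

Finding inversions in [5, 16, 9, 18, 15, 4, 4, 10]:

(0, 5): arr[0]=5 > arr[5]=4
(0, 6): arr[0]=5 > arr[6]=4
(1, 2): arr[1]=16 > arr[2]=9
(1, 4): arr[1]=16 > arr[4]=15
(1, 5): arr[1]=16 > arr[5]=4
(1, 6): arr[1]=16 > arr[6]=4
(1, 7): arr[1]=16 > arr[7]=10
(2, 5): arr[2]=9 > arr[5]=4
(2, 6): arr[2]=9 > arr[6]=4
(3, 4): arr[3]=18 > arr[4]=15
(3, 5): arr[3]=18 > arr[5]=4
(3, 6): arr[3]=18 > arr[6]=4
(3, 7): arr[3]=18 > arr[7]=10
(4, 5): arr[4]=15 > arr[5]=4
(4, 6): arr[4]=15 > arr[6]=4
(4, 7): arr[4]=15 > arr[7]=10

Total inversions: 16

The array has 16 inversion(s): (0,5), (0,6), (1,2), (1,4), (1,5), (1,6), (1,7), (2,5), (2,6), (3,4), (3,5), (3,6), (3,7), (4,5), (4,6), (4,7). Each pair (i,j) satisfies i < j and arr[i] > arr[j].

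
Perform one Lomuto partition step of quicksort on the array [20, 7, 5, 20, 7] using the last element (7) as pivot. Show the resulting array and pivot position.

Lomuto partition with pivot = 7:

Initial array: [20, 7, 5, 20, 7]

arr[0]=20 > 7: no swap
arr[1]=7 <= 7: swap with position 0, array becomes [7, 20, 5, 20, 7]
arr[2]=5 <= 7: swap with position 1, array becomes [7, 5, 20, 20, 7]
arr[3]=20 > 7: no swap

Place pivot at position 2: [7, 5, 7, 20, 20]
Pivot position: 2

After partitioning with pivot 7, the array becomes [7, 5, 7, 20, 20]. The pivot is placed at index 2. All elements to the left of the pivot are <= 7, and all elements to the right are > 7.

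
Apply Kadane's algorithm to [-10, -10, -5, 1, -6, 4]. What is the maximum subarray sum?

Using Kadane's algorithm on [-10, -10, -5, 1, -6, 4]:

Scanning through the array:
Position 1 (value -10): max_ending_here = -10, max_so_far = -10
Position 2 (value -5): max_ending_here = -5, max_so_far = -5
Position 3 (value 1): max_ending_here = 1, max_so_far = 1
Position 4 (value -6): max_ending_here = -5, max_so_far = 1
Position 5 (value 4): max_ending_here = 4, max_so_far = 4

Maximum subarray: [4]
Maximum sum: 4

The maximum subarray is [4] with sum 4. This subarray runs from index 5 to index 5.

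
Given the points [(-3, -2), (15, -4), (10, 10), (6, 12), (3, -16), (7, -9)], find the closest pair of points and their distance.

Computing all pairwise distances among 6 points:

d((-3, -2), (15, -4)) = 18.1108
d((-3, -2), (10, 10)) = 17.6918
d((-3, -2), (6, 12)) = 16.6433
d((-3, -2), (3, -16)) = 15.2315
d((-3, -2), (7, -9)) = 12.2066
d((15, -4), (10, 10)) = 14.8661
d((15, -4), (6, 12)) = 18.3576
d((15, -4), (3, -16)) = 16.9706
d((15, -4), (7, -9)) = 9.434
d((10, 10), (6, 12)) = 4.4721 <-- minimum
d((10, 10), (3, -16)) = 26.9258
d((10, 10), (7, -9)) = 19.2354
d((6, 12), (3, -16)) = 28.1603
d((6, 12), (7, -9)) = 21.0238
d((3, -16), (7, -9)) = 8.0623

Closest pair: (10, 10) and (6, 12) with distance 4.4721

The closest pair is (10, 10) and (6, 12) with Euclidean distance 4.4721. For 6 points, brute-force pairwise comparison is shown above. For large n, the divide-and-conquer algorithm (sort by x, recurse on halves, check the dividing strip) achieves O(n log n).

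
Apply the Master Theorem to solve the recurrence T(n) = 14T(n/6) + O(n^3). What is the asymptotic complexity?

Master Theorem for T(n) = 14T(n/6) + O(n^3):

a = 14, b = 6, c = 3
log_b(a) = log_6(14) = 1.4729

Case 3: c = 3 > log_6(14) = 1.4729
T(n) = O(n^3) = O(n^3)

For T(n) = 14T(n/6) + O(n^3): log_6(14) = 1.4729. This is Case 3 of the Master Theorem (c > log_b(a), work dominated by root), giving O(n^3).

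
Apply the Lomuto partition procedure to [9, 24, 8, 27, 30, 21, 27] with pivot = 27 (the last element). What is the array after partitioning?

Lomuto partition with pivot = 27:

Initial array: [9, 24, 8, 27, 30, 21, 27]

arr[0]=9 <= 27: swap with position 0, array becomes [9, 24, 8, 27, 30, 21, 27]
arr[1]=24 <= 27: swap with position 1, array becomes [9, 24, 8, 27, 30, 21, 27]
arr[2]=8 <= 27: swap with position 2, array becomes [9, 24, 8, 27, 30, 21, 27]
arr[3]=27 <= 27: swap with position 3, array becomes [9, 24, 8, 27, 30, 21, 27]
arr[4]=30 > 27: no swap
arr[5]=21 <= 27: swap with position 4, array becomes [9, 24, 8, 27, 21, 30, 27]

Place pivot at position 5: [9, 24, 8, 27, 21, 27, 30]
Pivot position: 5

After partitioning with pivot 27, the array becomes [9, 24, 8, 27, 21, 27, 30]. The pivot is placed at index 5. All elements to the left of the pivot are <= 27, and all elements to the right are > 27.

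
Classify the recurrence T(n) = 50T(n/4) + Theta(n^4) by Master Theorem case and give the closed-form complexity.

Master Theorem for T(n) = 50T(n/4) + O(n^4):

a = 50, b = 4, c = 4
log_b(a) = log_4(50) = 2.8219

Case 3: c = 4 > log_4(50) = 2.8219
T(n) = O(n^4) = O(n^4)

For T(n) = 50T(n/4) + O(n^4): log_4(50) = 2.8219. This is Case 3 of the Master Theorem (c > log_b(a), work dominated by root), giving O(n^4).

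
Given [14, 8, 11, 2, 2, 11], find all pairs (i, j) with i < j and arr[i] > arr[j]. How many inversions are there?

Finding inversions in [14, 8, 11, 2, 2, 11]:

(0, 1): arr[0]=14 > arr[1]=8
(0, 2): arr[0]=14 > arr[2]=11
(0, 3): arr[0]=14 > arr[3]=2
(0, 4): arr[0]=14 > arr[4]=2
(0, 5): arr[0]=14 > arr[5]=11
(1, 3): arr[1]=8 > arr[3]=2
(1, 4): arr[1]=8 > arr[4]=2
(2, 3): arr[2]=11 > arr[3]=2
(2, 4): arr[2]=11 > arr[4]=2

Total inversions: 9

The array has 9 inversion(s): (0,1), (0,2), (0,3), (0,4), (0,5), (1,3), (1,4), (2,3), (2,4). Each pair (i,j) satisfies i < j and arr[i] > arr[j].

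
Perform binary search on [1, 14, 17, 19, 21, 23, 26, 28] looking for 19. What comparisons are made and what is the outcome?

Binary search for 19 in [1, 14, 17, 19, 21, 23, 26, 28]:

lo=0, hi=7, mid=3, arr[mid]=19 -> Found target at index 3!

Binary search finds 19 at index 3 after 1 comparisons. The search repeatedly halves the search space by comparing with the middle element.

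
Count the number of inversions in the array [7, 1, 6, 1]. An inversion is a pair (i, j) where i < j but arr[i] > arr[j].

Finding inversions in [7, 1, 6, 1]:

(0, 1): arr[0]=7 > arr[1]=1
(0, 2): arr[0]=7 > arr[2]=6
(0, 3): arr[0]=7 > arr[3]=1
(2, 3): arr[2]=6 > arr[3]=1

Total inversions: 4

The array has 4 inversion(s): (0,1), (0,2), (0,3), (2,3). Each pair (i,j) satisfies i < j and arr[i] > arr[j].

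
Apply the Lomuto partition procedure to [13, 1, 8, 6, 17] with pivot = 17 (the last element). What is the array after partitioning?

Lomuto partition with pivot = 17:

Initial array: [13, 1, 8, 6, 17]

arr[0]=13 <= 17: swap with position 0, array becomes [13, 1, 8, 6, 17]
arr[1]=1 <= 17: swap with position 1, array becomes [13, 1, 8, 6, 17]
arr[2]=8 <= 17: swap with position 2, array becomes [13, 1, 8, 6, 17]
arr[3]=6 <= 17: swap with position 3, array becomes [13, 1, 8, 6, 17]

Place pivot at position 4: [13, 1, 8, 6, 17]
Pivot position: 4

After partitioning with pivot 17, the array becomes [13, 1, 8, 6, 17]. The pivot is placed at index 4. All elements to the left of the pivot are <= 17, and all elements to the right are > 17.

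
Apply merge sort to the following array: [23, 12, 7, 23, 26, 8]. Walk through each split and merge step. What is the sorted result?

Merge sort trace:

Split: [23, 12, 7, 23, 26, 8] -> [23, 12, 7] and [23, 26, 8]
  Split: [23, 12, 7] -> [23] and [12, 7]
    Split: [12, 7] -> [12] and [7]
    Merge: [12] + [7] -> [7, 12]
  Merge: [23] + [7, 12] -> [7, 12, 23]
  Split: [23, 26, 8] -> [23] and [26, 8]
    Split: [26, 8] -> [26] and [8]
    Merge: [26] + [8] -> [8, 26]
  Merge: [23] + [8, 26] -> [8, 23, 26]
Merge: [7, 12, 23] + [8, 23, 26] -> [7, 8, 12, 23, 23, 26]

Final sorted array: [7, 8, 12, 23, 23, 26]

The merge sort proceeds by recursively splitting the array and merging sorted halves.
After all merges, the sorted array is [7, 8, 12, 23, 23, 26].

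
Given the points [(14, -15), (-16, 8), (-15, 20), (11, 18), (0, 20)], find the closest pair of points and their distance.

Computing all pairwise distances among 5 points:

d((14, -15), (-16, 8)) = 37.8021
d((14, -15), (-15, 20)) = 45.4533
d((14, -15), (11, 18)) = 33.1361
d((14, -15), (0, 20)) = 37.6962
d((-16, 8), (-15, 20)) = 12.0416
d((-16, 8), (11, 18)) = 28.7924
d((-16, 8), (0, 20)) = 20.0
d((-15, 20), (11, 18)) = 26.0768
d((-15, 20), (0, 20)) = 15.0
d((11, 18), (0, 20)) = 11.1803 <-- minimum

Closest pair: (11, 18) and (0, 20) with distance 11.1803

The closest pair is (11, 18) and (0, 20) with Euclidean distance 11.1803. For 5 points, brute-force pairwise comparison is shown above. For large n, the divide-and-conquer algorithm (sort by x, recurse on halves, check the dividing strip) achieves O(n log n).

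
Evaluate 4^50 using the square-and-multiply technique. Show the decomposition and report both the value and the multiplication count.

Computing 4^50 by squaring (build up from 4^1; each line after the first costs one multiplication):

4^1 = 4
4^2 = (4^1)^2 = 4^2 = 16
4^3 = 4 * 4^2 = 4 * 16 = 64
4^6 = (4^3)^2 = 64^2 = 4096
4^12 = (4^6)^2 = 4096^2 = 16777216
4^24 = (4^12)^2 = 16777216^2 = 281474976710656
4^25 = 4 * 4^24 = 4 * 281474976710656 = 1125899906842624
4^50 = (4^25)^2 = 1125899906842624^2 = 1267650600228229401496703205376

Result: 1267650600228229401496703205376
Multiplications needed: 7 (7 lines after 4^1)

4^50 = 1267650600228229401496703205376. Using exponentiation by squaring, this requires 7 multiplications. The key idea: if the exponent is even, square the half-power; if odd, multiply by the base once.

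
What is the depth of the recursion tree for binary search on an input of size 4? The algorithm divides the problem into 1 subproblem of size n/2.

For divide and conquer with division factor 2:

Problem sizes at each level:
Level 0: 4
Level 1: 2
Level 2: 1

The root is level 0 and the size-1 base case is level 2 (the tree spans levels 0 through 2, i.e. 3 levels counting the root), so the depth is the number of divisions: log_2(4) = 2

The recursion tree depth is log_2(4) = 2. At each level, the problem size is divided by 2, so it takes 2 divisions to reduce to a base case of size 1. The algorithm makes 1 recursive call at each level.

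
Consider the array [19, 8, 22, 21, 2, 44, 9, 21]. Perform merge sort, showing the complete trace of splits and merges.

Merge sort trace:

Split: [19, 8, 22, 21, 2, 44, 9, 21] -> [19, 8, 22, 21] and [2, 44, 9, 21]
  Split: [19, 8, 22, 21] -> [19, 8] and [22, 21]
    Split: [19, 8] -> [19] and [8]
    Merge: [19] + [8] -> [8, 19]
    Split: [22, 21] -> [22] and [21]
    Merge: [22] + [21] -> [21, 22]
  Merge: [8, 19] + [21, 22] -> [8, 19, 21, 22]
  Split: [2, 44, 9, 21] -> [2, 44] and [9, 21]
    Split: [2, 44] -> [2] and [44]
    Merge: [2] + [44] -> [2, 44]
    Split: [9, 21] -> [9] and [21]
    Merge: [9] + [21] -> [9, 21]
  Merge: [2, 44] + [9, 21] -> [2, 9, 21, 44]
Merge: [8, 19, 21, 22] + [2, 9, 21, 44] -> [2, 8, 9, 19, 21, 21, 22, 44]

Final sorted array: [2, 8, 9, 19, 21, 21, 22, 44]

The merge sort proceeds by recursively splitting the array and merging sorted halves.
After all merges, the sorted array is [2, 8, 9, 19, 21, 21, 22, 44].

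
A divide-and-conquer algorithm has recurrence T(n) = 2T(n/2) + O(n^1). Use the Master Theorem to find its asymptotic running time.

Master Theorem for T(n) = 2T(n/2) + O(n^1):

a = 2, b = 2, c = 1
log_b(a) = log_2(2) = 1.0000

Case 2: c = 1 = log_2(2) = 1.0000
T(n) = O(n^1 log n) = O(n log n)

For T(n) = 2T(n/2) + O(n^1): log_2(2) = 1.0000. This is Case 2 of the Master Theorem (c = log_b(a), equal work at all levels), giving O(n log n).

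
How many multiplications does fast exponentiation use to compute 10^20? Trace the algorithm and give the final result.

Computing 10^20 by squaring (build up from 10^1; each line after the first costs one multiplication):

10^1 = 10
10^2 = (10^1)^2 = 10^2 = 100
10^4 = (10^2)^2 = 100^2 = 10000
10^5 = 10 * 10^4 = 10 * 10000 = 100000
10^10 = (10^5)^2 = 100000^2 = 10000000000
10^20 = (10^10)^2 = 10000000000^2 = 100000000000000000000

Result: 100000000000000000000
Multiplications needed: 5 (5 lines after 10^1)

10^20 = 100000000000000000000. Using exponentiation by squaring, this requires 5 multiplications. The key idea: if the exponent is even, square the half-power; if odd, multiply by the base once.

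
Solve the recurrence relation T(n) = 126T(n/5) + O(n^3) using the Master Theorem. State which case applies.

Master Theorem for T(n) = 126T(n/5) + O(n^3):

a = 126, b = 5, c = 3
log_b(a) = log_5(126) = 3.0050

Case 1: c = 3 < log_5(126) = 3.0050
T(n) = O(n^(log_5 126))

For T(n) = 126T(n/5) + O(n^3): log_5(126) = 3.0050. This is Case 1 of the Master Theorem (c < log_b(a), work dominated by leaves), giving O(n^(log_5 126)).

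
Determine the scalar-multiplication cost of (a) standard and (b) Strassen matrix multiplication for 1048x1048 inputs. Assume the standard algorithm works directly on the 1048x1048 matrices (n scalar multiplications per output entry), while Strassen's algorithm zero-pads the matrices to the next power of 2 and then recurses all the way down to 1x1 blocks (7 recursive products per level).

Matrix multiplication for 1048x1048 matrices:

Strassen's algorithm requires power-of-2 dimensions. Pad 1048x1048 to 2048x2048 (next power of 2).

Standard algorithm: 1048^3 = 1151022592 multiplications
Strassen's algorithm: 7^(log2(2048)) = 7^11 = 1977326743 multiplications
Difference: 1151022592 - 1977326743 = -826304151 (Strassen uses MORE here due to padding overhead — for small or just-over-power-of-2 n, padding can outweigh the per-level savings)

Standard: 1151022592 multiplications (1048^3). Strassen: 1977326743 multiplications (7^11, after padding to 2048x2048). Strassen reduces 8 recursive multiplications to 7 at each level.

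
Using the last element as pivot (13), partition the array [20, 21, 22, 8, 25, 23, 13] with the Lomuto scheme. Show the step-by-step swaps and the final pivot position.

Lomuto partition with pivot = 13:

Initial array: [20, 21, 22, 8, 25, 23, 13]

arr[0]=20 > 13: no swap
arr[1]=21 > 13: no swap
arr[2]=22 > 13: no swap
arr[3]=8 <= 13: swap with position 0, array becomes [8, 21, 22, 20, 25, 23, 13]
arr[4]=25 > 13: no swap
arr[5]=23 > 13: no swap

Place pivot at position 1: [8, 13, 22, 20, 25, 23, 21]
Pivot position: 1

After partitioning with pivot 13, the array becomes [8, 13, 22, 20, 25, 23, 21]. The pivot is placed at index 1. All elements to the left of the pivot are <= 13, and all elements to the right are > 13.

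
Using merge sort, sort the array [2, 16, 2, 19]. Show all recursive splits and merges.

Merge sort trace:

Split: [2, 16, 2, 19] -> [2, 16] and [2, 19]
  Split: [2, 16] -> [2] and [16]
  Merge: [2] + [16] -> [2, 16]
  Split: [2, 19] -> [2] and [19]
  Merge: [2] + [19] -> [2, 19]
Merge: [2, 16] + [2, 19] -> [2, 2, 16, 19]

Final sorted array: [2, 2, 16, 19]

The merge sort proceeds by recursively splitting the array and merging sorted halves.
After all merges, the sorted array is [2, 2, 16, 19].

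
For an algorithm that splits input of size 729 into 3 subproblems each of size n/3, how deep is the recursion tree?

For divide and conquer with division factor 3:

Problem sizes at each level:
Level 0: 729
Level 1: 243
Level 2: 81
Level 3: 27
Level 4: 9
Level 5: 3
Level 6: 1

The root is level 0 and the size-1 base case is level 6 (the tree spans levels 0 through 6, i.e. 7 levels counting the root), so the depth is the number of divisions: log_3(729) = 6

The recursion tree depth is log_3(729) = 6. At each level, the problem size is divided by 3, so it takes 6 divisions to reduce to a base case of size 1. The algorithm makes 3 recursive calls at each level.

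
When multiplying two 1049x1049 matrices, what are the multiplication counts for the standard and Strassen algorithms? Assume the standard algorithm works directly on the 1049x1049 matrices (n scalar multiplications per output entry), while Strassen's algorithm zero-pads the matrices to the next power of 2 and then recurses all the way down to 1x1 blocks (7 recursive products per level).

Matrix multiplication for 1049x1049 matrices:

Strassen's algorithm requires power-of-2 dimensions. Pad 1049x1049 to 2048x2048 (next power of 2).

Standard algorithm: 1049^3 = 1154320649 multiplications
Strassen's algorithm: 7^(log2(2048)) = 7^11 = 1977326743 multiplications
Difference: 1154320649 - 1977326743 = -823006094 (Strassen uses MORE here due to padding overhead — for small or just-over-power-of-2 n, padding can outweigh the per-level savings)

Standard: 1154320649 multiplications (1049^3). Strassen: 1977326743 multiplications (7^11, after padding to 2048x2048). Strassen reduces 8 recursive multiplications to 7 at each level.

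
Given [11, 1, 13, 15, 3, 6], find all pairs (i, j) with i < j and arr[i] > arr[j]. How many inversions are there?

Finding inversions in [11, 1, 13, 15, 3, 6]:

(0, 1): arr[0]=11 > arr[1]=1
(0, 4): arr[0]=11 > arr[4]=3
(0, 5): arr[0]=11 > arr[5]=6
(2, 4): arr[2]=13 > arr[4]=3
(2, 5): arr[2]=13 > arr[5]=6
(3, 4): arr[3]=15 > arr[4]=3
(3, 5): arr[3]=15 > arr[5]=6

Total inversions: 7

The array has 7 inversion(s): (0,1), (0,4), (0,5), (2,4), (2,5), (3,4), (3,5). Each pair (i,j) satisfies i < j and arr[i] > arr[j].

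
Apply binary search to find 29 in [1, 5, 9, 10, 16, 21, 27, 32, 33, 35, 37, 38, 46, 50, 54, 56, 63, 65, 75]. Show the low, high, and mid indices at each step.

Binary search for 29 in [1, 5, 9, 10, 16, 21, 27, 32, 33, 35, 37, 38, 46, 50, 54, 56, 63, 65, 75]:

lo=0, hi=18, mid=9, arr[mid]=35 -> 35 > 29, search left half
lo=0, hi=8, mid=4, arr[mid]=16 -> 16 < 29, search right half
lo=5, hi=8, mid=6, arr[mid]=27 -> 27 < 29, search right half
lo=7, hi=8, mid=7, arr[mid]=32 -> 32 > 29, search left half
lo=7 > hi=6, target 29 not found

Binary search determines that 29 is not in the array after 4 comparisons. The search space was exhausted without finding the target.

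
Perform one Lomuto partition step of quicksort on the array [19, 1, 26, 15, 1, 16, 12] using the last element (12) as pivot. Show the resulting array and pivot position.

Lomuto partition with pivot = 12:

Initial array: [19, 1, 26, 15, 1, 16, 12]

arr[0]=19 > 12: no swap
arr[1]=1 <= 12: swap with position 0, array becomes [1, 19, 26, 15, 1, 16, 12]
arr[2]=26 > 12: no swap
arr[3]=15 > 12: no swap
arr[4]=1 <= 12: swap with position 1, array becomes [1, 1, 26, 15, 19, 16, 12]
arr[5]=16 > 12: no swap

Place pivot at position 2: [1, 1, 12, 15, 19, 16, 26]
Pivot position: 2

After partitioning with pivot 12, the array becomes [1, 1, 12, 15, 19, 16, 26]. The pivot is placed at index 2. All elements to the left of the pivot are <= 12, and all elements to the right are > 12.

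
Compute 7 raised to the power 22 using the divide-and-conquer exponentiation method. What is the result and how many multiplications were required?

Computing 7^22 by squaring (build up from 7^1; each line after the first costs one multiplication):

7^1 = 7
7^2 = (7^1)^2 = 7^2 = 49
7^4 = (7^2)^2 = 49^2 = 2401
7^5 = 7 * 7^4 = 7 * 2401 = 16807
7^10 = (7^5)^2 = 16807^2 = 282475249
7^11 = 7 * 7^10 = 7 * 282475249 = 1977326743
7^22 = (7^11)^2 = 1977326743^2 = 3909821048582988049

Result: 3909821048582988049
Multiplications needed: 6 (6 lines after 7^1)

7^22 = 3909821048582988049. Using exponentiation by squaring, this requires 6 multiplications. The key idea: if the exponent is even, square the half-power; if odd, multiply by the base once.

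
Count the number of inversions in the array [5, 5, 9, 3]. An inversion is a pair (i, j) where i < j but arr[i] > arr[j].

Finding inversions in [5, 5, 9, 3]:

(0, 3): arr[0]=5 > arr[3]=3
(1, 3): arr[1]=5 > arr[3]=3
(2, 3): arr[2]=9 > arr[3]=3

Total inversions: 3

The array has 3 inversion(s): (0,3), (1,3), (2,3). Each pair (i,j) satisfies i < j and arr[i] > arr[j].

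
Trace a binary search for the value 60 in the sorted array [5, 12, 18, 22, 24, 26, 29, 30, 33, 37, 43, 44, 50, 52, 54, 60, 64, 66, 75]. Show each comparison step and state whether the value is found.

Binary search for 60 in [5, 12, 18, 22, 24, 26, 29, 30, 33, 37, 43, 44, 50, 52, 54, 60, 64, 66, 75]:

lo=0, hi=18, mid=9, arr[mid]=37 -> 37 < 60, search right half
lo=10, hi=18, mid=14, arr[mid]=54 -> 54 < 60, search right half
lo=15, hi=18, mid=16, arr[mid]=64 -> 64 > 60, search left half
lo=15, hi=15, mid=15, arr[mid]=60 -> Found target at index 15!

Binary search finds 60 at index 15 after 4 comparisons. The search repeatedly halves the search space by comparing with the middle element.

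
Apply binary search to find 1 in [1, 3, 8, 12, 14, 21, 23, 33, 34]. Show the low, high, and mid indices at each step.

Binary search for 1 in [1, 3, 8, 12, 14, 21, 23, 33, 34]:

lo=0, hi=8, mid=4, arr[mid]=14 -> 14 > 1, search left half
lo=0, hi=3, mid=1, arr[mid]=3 -> 3 > 1, search left half
lo=0, hi=0, mid=0, arr[mid]=1 -> Found target at index 0!

Binary search finds 1 at index 0 after 3 comparisons. The search repeatedly halves the search space by comparing with the middle element.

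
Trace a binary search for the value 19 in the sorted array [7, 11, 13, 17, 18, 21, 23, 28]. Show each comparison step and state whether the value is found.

Binary search for 19 in [7, 11, 13, 17, 18, 21, 23, 28]:

lo=0, hi=7, mid=3, arr[mid]=17 -> 17 < 19, search right half
lo=4, hi=7, mid=5, arr[mid]=21 -> 21 > 19, search left half
lo=4, hi=4, mid=4, arr[mid]=18 -> 18 < 19, search right half
lo=5 > hi=4, target 19 not found

Binary search determines that 19 is not in the array after 3 comparisons. The search space was exhausted without finding the target.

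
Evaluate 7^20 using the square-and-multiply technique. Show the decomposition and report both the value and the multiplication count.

Computing 7^20 by squaring (build up from 7^1; each line after the first costs one multiplication):

7^1 = 7
7^2 = (7^1)^2 = 7^2 = 49
7^4 = (7^2)^2 = 49^2 = 2401
7^5 = 7 * 7^4 = 7 * 2401 = 16807
7^10 = (7^5)^2 = 16807^2 = 282475249
7^20 = (7^10)^2 = 282475249^2 = 79792266297612001

Result: 79792266297612001
Multiplications needed: 5 (5 lines after 7^1)

7^20 = 79792266297612001. Using exponentiation by squaring, this requires 5 multiplications. The key idea: if the exponent is even, square the half-power; if odd, multiply by the base once.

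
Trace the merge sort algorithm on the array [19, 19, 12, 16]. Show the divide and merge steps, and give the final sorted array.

Merge sort trace:

Split: [19, 19, 12, 16] -> [19, 19] and [12, 16]
  Split: [19, 19] -> [19] and [19]
  Merge: [19] + [19] -> [19, 19]
  Split: [12, 16] -> [12] and [16]
  Merge: [12] + [16] -> [12, 16]
Merge: [19, 19] + [12, 16] -> [12, 16, 19, 19]

Final sorted array: [12, 16, 19, 19]

The merge sort proceeds by recursively splitting the array and merging sorted halves.
After all merges, the sorted array is [12, 16, 19, 19].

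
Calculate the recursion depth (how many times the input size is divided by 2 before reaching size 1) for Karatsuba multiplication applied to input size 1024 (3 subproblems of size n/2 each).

For divide and conquer with division factor 2:

Problem sizes at each level:
Level 0: 1024
Level 1: 512
Level 2: 256
Level 3: 128
Level 4: 64
Level 5: 32
Level 6: 16
Level 7: 8
Level 8: 4
Level 9: 2
Level 10: 1

The root is level 0 and the size-1 base case is level 10 (the tree spans levels 0 through 10, i.e. 11 levels counting the root), so the depth is the number of divisions: log_2(1024) = 10

The recursion tree depth is log_2(1024) = 10. At each level, the problem size is divided by 2, so it takes 10 divisions to reduce to a base case of size 1. The algorithm makes 3 recursive calls at each level.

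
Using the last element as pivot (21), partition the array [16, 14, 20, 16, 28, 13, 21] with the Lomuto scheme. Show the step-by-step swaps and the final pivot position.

Lomuto partition with pivot = 21:

Initial array: [16, 14, 20, 16, 28, 13, 21]

arr[0]=16 <= 21: swap with position 0, array becomes [16, 14, 20, 16, 28, 13, 21]
arr[1]=14 <= 21: swap with position 1, array becomes [16, 14, 20, 16, 28, 13, 21]
arr[2]=20 <= 21: swap with position 2, array becomes [16, 14, 20, 16, 28, 13, 21]
arr[3]=16 <= 21: swap with position 3, array becomes [16, 14, 20, 16, 28, 13, 21]
arr[4]=28 > 21: no swap
arr[5]=13 <= 21: swap with position 4, array becomes [16, 14, 20, 16, 13, 28, 21]

Place pivot at position 5: [16, 14, 20, 16, 13, 21, 28]
Pivot position: 5

After partitioning with pivot 21, the array becomes [16, 14, 20, 16, 13, 21, 28]. The pivot is placed at index 5. All elements to the left of the pivot are <= 21, and all elements to the right are > 21.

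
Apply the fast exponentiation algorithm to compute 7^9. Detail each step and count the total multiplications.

Computing 7^9 by squaring (build up from 7^1; each line after the first costs one multiplication):

7^1 = 7
7^2 = (7^1)^2 = 7^2 = 49
7^4 = (7^2)^2 = 49^2 = 2401
7^8 = (7^4)^2 = 2401^2 = 5764801
7^9 = 7 * 7^8 = 7 * 5764801 = 40353607

Result: 40353607
Multiplications needed: 4 (4 lines after 7^1)

7^9 = 40353607. Using exponentiation by squaring, this requires 4 multiplications. The key idea: if the exponent is even, square the half-power; if odd, multiply by the base once.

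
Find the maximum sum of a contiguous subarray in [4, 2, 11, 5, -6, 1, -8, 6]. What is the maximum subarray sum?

Using Kadane's algorithm on [4, 2, 11, 5, -6, 1, -8, 6]:

Scanning through the array:
Position 1 (value 2): max_ending_here = 6, max_so_far = 6
Position 2 (value 11): max_ending_here = 17, max_so_far = 17
Position 3 (value 5): max_ending_here = 22, max_so_far = 22
Position 4 (value -6): max_ending_here = 16, max_so_far = 22
Position 5 (value 1): max_ending_here = 17, max_so_far = 22
Position 6 (value -8): max_ending_here = 9, max_so_far = 22
Position 7 (value 6): max_ending_here = 15, max_so_far = 22

Maximum subarray: [4, 2, 11, 5]
Maximum sum: 22

The maximum subarray is [4, 2, 11, 5] with sum 22. This subarray runs from index 0 to index 3.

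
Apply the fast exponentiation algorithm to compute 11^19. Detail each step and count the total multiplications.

Computing 11^19 by squaring (build up from 11^1; each line after the first costs one multiplication):

11^1 = 11
11^2 = (11^1)^2 = 11^2 = 121
11^4 = (11^2)^2 = 121^2 = 14641
11^8 = (11^4)^2 = 14641^2 = 214358881
11^9 = 11 * 11^8 = 11 * 214358881 = 2357947691
11^18 = (11^9)^2 = 2357947691^2 = 5559917313492231481
11^19 = 11 * 11^18 = 11 * 5559917313492231481 = 61159090448414546291

Result: 61159090448414546291
Multiplications needed: 6 (6 lines after 11^1)

11^19 = 61159090448414546291. Using exponentiation by squaring, this requires 6 multiplications. The key idea: if the exponent is even, square the half-power; if odd, multiply by the base once.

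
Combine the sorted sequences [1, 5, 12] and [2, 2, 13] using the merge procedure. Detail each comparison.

Merging process:

Compare 1 vs 2: take 1 from left. Merged: [1]
Compare 5 vs 2: take 2 from right. Merged: [1, 2]
Compare 5 vs 2: take 2 from right. Merged: [1, 2, 2]
Compare 5 vs 13: take 5 from left. Merged: [1, 2, 2, 5]
Compare 12 vs 13: take 12 from left. Merged: [1, 2, 2, 5, 12]
Append remaining from right: [13]. Merged: [1, 2, 2, 5, 12, 13]

Final merged array: [1, 2, 2, 5, 12, 13]
Total comparisons: 5

The merged array is [1, 2, 2, 5, 12, 13], requiring 5 comparisons. The merge step runs in O(n) time where n is the total number of elements.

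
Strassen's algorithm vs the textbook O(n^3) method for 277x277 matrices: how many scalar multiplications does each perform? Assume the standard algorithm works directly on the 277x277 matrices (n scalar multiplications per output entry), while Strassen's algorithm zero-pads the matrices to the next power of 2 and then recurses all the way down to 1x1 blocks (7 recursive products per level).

Matrix multiplication for 277x277 matrices:

Strassen's algorithm requires power-of-2 dimensions. Pad 277x277 to 512x512 (next power of 2).

Standard algorithm: 277^3 = 21253933 multiplications
Strassen's algorithm: 7^(log2(512)) = 7^9 = 40353607 multiplications
Difference: 21253933 - 40353607 = -19099674 (Strassen uses MORE here due to padding overhead — for small or just-over-power-of-2 n, padding can outweigh the per-level savings)

Standard: 21253933 multiplications (277^3). Strassen: 40353607 multiplications (7^9, after padding to 512x512). Strassen reduces 8 recursive multiplications to 7 at each level.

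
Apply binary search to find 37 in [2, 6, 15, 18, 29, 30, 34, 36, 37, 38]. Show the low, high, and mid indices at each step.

Binary search for 37 in [2, 6, 15, 18, 29, 30, 34, 36, 37, 38]:

lo=0, hi=9, mid=4, arr[mid]=29 -> 29 < 37, search right half
lo=5, hi=9, mid=7, arr[mid]=36 -> 36 < 37, search right half
lo=8, hi=9, mid=8, arr[mid]=37 -> Found target at index 8!

Binary search finds 37 at index 8 after 3 comparisons. The search repeatedly halves the search space by comparing with the middle element.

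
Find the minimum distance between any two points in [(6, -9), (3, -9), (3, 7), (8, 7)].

Computing all pairwise distances among 4 points:

d((6, -9), (3, -9)) = 3.0 <-- minimum
d((6, -9), (3, 7)) = 16.2788
d((6, -9), (8, 7)) = 16.1245
d((3, -9), (3, 7)) = 16.0
d((3, -9), (8, 7)) = 16.7631
d((3, 7), (8, 7)) = 5.0

Closest pair: (6, -9) and (3, -9) with distance 3.0

The closest pair is (6, -9) and (3, -9) with Euclidean distance 3.0. For 4 points, brute-force pairwise comparison is shown above. For large n, the divide-and-conquer algorithm (sort by x, recurse on halves, check the dividing strip) achieves O(n log n).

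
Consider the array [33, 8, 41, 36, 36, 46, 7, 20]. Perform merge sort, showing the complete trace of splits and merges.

Merge sort trace:

Split: [33, 8, 41, 36, 36, 46, 7, 20] -> [33, 8, 41, 36] and [36, 46, 7, 20]
  Split: [33, 8, 41, 36] -> [33, 8] and [41, 36]
    Split: [33, 8] -> [33] and [8]
    Merge: [33] + [8] -> [8, 33]
    Split: [41, 36] -> [41] and [36]
    Merge: [41] + [36] -> [36, 41]
  Merge: [8, 33] + [36, 41] -> [8, 33, 36, 41]
  Split: [36, 46, 7, 20] -> [36, 46] and [7, 20]
    Split: [36, 46] -> [36] and [46]
    Merge: [36] + [46] -> [36, 46]
    Split: [7, 20] -> [7] and [20]
    Merge: [7] + [20] -> [7, 20]
  Merge: [36, 46] + [7, 20] -> [7, 20, 36, 46]
Merge: [8, 33, 36, 41] + [7, 20, 36, 46] -> [7, 8, 20, 33, 36, 36, 41, 46]

Final sorted array: [7, 8, 20, 33, 36, 36, 41, 46]

The merge sort proceeds by recursively splitting the array and merging sorted halves.
After all merges, the sorted array is [7, 8, 20, 33, 36, 36, 41, 46].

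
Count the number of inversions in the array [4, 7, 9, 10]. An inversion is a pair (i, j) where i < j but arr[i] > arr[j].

Finding inversions in [4, 7, 9, 10]:


Total inversions: 0

The array has 0 inversions. It is already sorted.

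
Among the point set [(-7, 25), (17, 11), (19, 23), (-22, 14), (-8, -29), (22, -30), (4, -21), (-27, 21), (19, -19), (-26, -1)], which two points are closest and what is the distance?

Computing all pairwise distances among 10 points:

d((-7, 25), (17, 11)) = 27.7849
d((-7, 25), (19, 23)) = 26.0768
d((-7, 25), (-22, 14)) = 18.6011
d((-7, 25), (-8, -29)) = 54.0093
d((-7, 25), (22, -30)) = 62.1772
d((-7, 25), (4, -21)) = 47.2969
d((-7, 25), (-27, 21)) = 20.3961
d((-7, 25), (19, -19)) = 51.1077
d((-7, 25), (-26, -1)) = 32.2025
d((17, 11), (19, 23)) = 12.1655
d((17, 11), (-22, 14)) = 39.1152
d((17, 11), (-8, -29)) = 47.1699
d((17, 11), (22, -30)) = 41.3038
d((17, 11), (4, -21)) = 34.5398
d((17, 11), (-27, 21)) = 45.1221
d((17, 11), (19, -19)) = 30.0666
d((17, 11), (-26, -1)) = 44.643
d((19, 23), (-22, 14)) = 41.9762
d((19, 23), (-8, -29)) = 58.5918
d((19, 23), (22, -30)) = 53.0848
d((19, 23), (4, -21)) = 46.4866
d((19, 23), (-27, 21)) = 46.0435
d((19, 23), (19, -19)) = 42.0
d((19, 23), (-26, -1)) = 51.0
d((-22, 14), (-8, -29)) = 45.2217
d((-22, 14), (22, -30)) = 62.2254
d((-22, 14), (4, -21)) = 43.6005
d((-22, 14), (-27, 21)) = 8.6023 <-- minimum
d((-22, 14), (19, -19)) = 52.6308
d((-22, 14), (-26, -1)) = 15.5242
d((-8, -29), (22, -30)) = 30.0167
d((-8, -29), (4, -21)) = 14.4222
d((-8, -29), (-27, 21)) = 53.4883
d((-8, -29), (19, -19)) = 28.7924
d((-8, -29), (-26, -1)) = 33.2866
d((22, -30), (4, -21)) = 20.1246
d((22, -30), (-27, 21)) = 70.7248
d((22, -30), (19, -19)) = 11.4018
d((22, -30), (-26, -1)) = 56.0803
d((4, -21), (-27, 21)) = 52.2015
d((4, -21), (19, -19)) = 15.1327
d((4, -21), (-26, -1)) = 36.0555
d((-27, 21), (19, -19)) = 60.959
d((-27, 21), (-26, -1)) = 22.0227
d((19, -19), (-26, -1)) = 48.4665

Closest pair: (-22, 14) and (-27, 21) with distance 8.6023

The closest pair is (-22, 14) and (-27, 21) with Euclidean distance 8.6023. For 10 points, brute-force pairwise comparison is shown above. For large n, the divide-and-conquer algorithm (sort by x, recurse on halves, check the dividing strip) achieves O(n log n).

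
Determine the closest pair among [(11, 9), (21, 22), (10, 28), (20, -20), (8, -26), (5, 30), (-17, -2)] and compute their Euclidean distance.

Computing all pairwise distances among 7 points:

d((11, 9), (21, 22)) = 16.4012
d((11, 9), (10, 28)) = 19.0263
d((11, 9), (20, -20)) = 30.3645
d((11, 9), (8, -26)) = 35.1283
d((11, 9), (5, 30)) = 21.8403
d((11, 9), (-17, -2)) = 30.0832
d((21, 22), (10, 28)) = 12.53
d((21, 22), (20, -20)) = 42.0119
d((21, 22), (8, -26)) = 49.7293
d((21, 22), (5, 30)) = 17.8885
d((21, 22), (-17, -2)) = 44.9444
d((10, 28), (20, -20)) = 49.0306
d((10, 28), (8, -26)) = 54.037
d((10, 28), (5, 30)) = 5.3852 <-- minimum
d((10, 28), (-17, -2)) = 40.3609
d((20, -20), (8, -26)) = 13.4164
d((20, -20), (5, 30)) = 52.2015
d((20, -20), (-17, -2)) = 41.1461
d((8, -26), (5, 30)) = 56.0803
d((8, -26), (-17, -2)) = 34.6554
d((5, 30), (-17, -2)) = 38.833

Closest pair: (10, 28) and (5, 30) with distance 5.3852

The closest pair is (10, 28) and (5, 30) with Euclidean distance 5.3852. For 7 points, brute-force pairwise comparison is shown above. For large n, the divide-and-conquer algorithm (sort by x, recurse on halves, check the dividing strip) achieves O(n log n).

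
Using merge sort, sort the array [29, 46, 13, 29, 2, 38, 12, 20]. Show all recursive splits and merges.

Merge sort trace:

Split: [29, 46, 13, 29, 2, 38, 12, 20] -> [29, 46, 13, 29] and [2, 38, 12, 20]
  Split: [29, 46, 13, 29] -> [29, 46] and [13, 29]
    Split: [29, 46] -> [29] and [46]
    Merge: [29] + [46] -> [29, 46]
    Split: [13, 29] -> [13] and [29]
    Merge: [13] + [29] -> [13, 29]
  Merge: [29, 46] + [13, 29] -> [13, 29, 29, 46]
  Split: [2, 38, 12, 20] -> [2, 38] and [12, 20]
    Split: [2, 38] -> [2] and [38]
    Merge: [2] + [38] -> [2, 38]
    Split: [12, 20] -> [12] and [20]
    Merge: [12] + [20] -> [12, 20]
  Merge: [2, 38] + [12, 20] -> [2, 12, 20, 38]
Merge: [13, 29, 29, 46] + [2, 12, 20, 38] -> [2, 12, 13, 20, 29, 29, 38, 46]

Final sorted array: [2, 12, 13, 20, 29, 29, 38, 46]

The merge sort proceeds by recursively splitting the array and merging sorted halves.
After all merges, the sorted array is [2, 12, 13, 20, 29, 29, 38, 46].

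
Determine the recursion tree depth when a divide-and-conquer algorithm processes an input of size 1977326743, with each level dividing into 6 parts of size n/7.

For divide and conquer with division factor 7:

Problem sizes at each level:
Level 0: 1977326743
Level 1: 282475249
Level 2: 40353607
Level 3: 5764801
Level 4: 823543
Level 5: 117649
Level 6: 16807
Level 7: 2401
Level 8: 343
Level 9: 49
Level 10: 7
Level 11: 1

The root is level 0 and the size-1 base case is level 11 (the tree spans levels 0 through 11, i.e. 12 levels counting the root), so the depth is the number of divisions: log_7(1977326743) = 11

The recursion tree depth is log_7(1977326743) = 11. At each level, the problem size is divided by 7, so it takes 11 divisions to reduce to a base case of size 1. The algorithm makes 6 recursive calls at each level.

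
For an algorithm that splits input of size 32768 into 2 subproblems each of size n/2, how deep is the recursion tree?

For divide and conquer with division factor 2:

Problem sizes at each level:
Level 0: 32768
Level 1: 16384
Level 2: 8192
Level 3: 4096
Level 4: 2048
Level 5: 1024
Level 6: 512
Level 7: 256
Level 8: 128
Level 9: 64
Level 10: 32
Level 11: 16
Level 12: 8
Level 13: 4
Level 14: 2
Level 15: 1

The root is level 0 and the size-1 base case is level 15 (the tree spans levels 0 through 15, i.e. 16 levels counting the root), so the depth is the number of divisions: log_2(32768) = 15

The recursion tree depth is log_2(32768) = 15. At each level, the problem size is divided by 2, so it takes 15 divisions to reduce to a base case of size 1. The algorithm makes 2 recursive calls at each level.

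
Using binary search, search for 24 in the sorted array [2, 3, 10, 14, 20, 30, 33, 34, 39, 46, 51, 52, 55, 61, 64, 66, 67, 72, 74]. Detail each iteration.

Binary search for 24 in [2, 3, 10, 14, 20, 30, 33, 34, 39, 46, 51, 52, 55, 61, 64, 66, 67, 72, 74]:

lo=0, hi=18, mid=9, arr[mid]=46 -> 46 > 24, search left half
lo=0, hi=8, mid=4, arr[mid]=20 -> 20 < 24, search right half
lo=5, hi=8, mid=6, arr[mid]=33 -> 33 > 24, search left half
lo=5, hi=5, mid=5, arr[mid]=30 -> 30 > 24, search left half
lo=5 > hi=4, target 24 not found

Binary search determines that 24 is not in the array after 4 comparisons. The search space was exhausted without finding the target.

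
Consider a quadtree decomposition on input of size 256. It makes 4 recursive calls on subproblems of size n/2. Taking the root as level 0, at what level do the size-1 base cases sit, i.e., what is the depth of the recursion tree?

For divide and conquer with division factor 2:

Problem sizes at each level:
Level 0: 256
Level 1: 128
Level 2: 64
Level 3: 32
Level 4: 16
Level 5: 8
Level 6: 4
Level 7: 2
Level 8: 1

The root is level 0 and the size-1 base case is level 8 (the tree spans levels 0 through 8, i.e. 9 levels counting the root), so the depth is the number of divisions: log_2(256) = 8

The recursion tree depth is log_2(256) = 8. At each level, the problem size is divided by 2, so it takes 8 divisions to reduce to a base case of size 1. The algorithm makes 4 recursive calls at each level.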